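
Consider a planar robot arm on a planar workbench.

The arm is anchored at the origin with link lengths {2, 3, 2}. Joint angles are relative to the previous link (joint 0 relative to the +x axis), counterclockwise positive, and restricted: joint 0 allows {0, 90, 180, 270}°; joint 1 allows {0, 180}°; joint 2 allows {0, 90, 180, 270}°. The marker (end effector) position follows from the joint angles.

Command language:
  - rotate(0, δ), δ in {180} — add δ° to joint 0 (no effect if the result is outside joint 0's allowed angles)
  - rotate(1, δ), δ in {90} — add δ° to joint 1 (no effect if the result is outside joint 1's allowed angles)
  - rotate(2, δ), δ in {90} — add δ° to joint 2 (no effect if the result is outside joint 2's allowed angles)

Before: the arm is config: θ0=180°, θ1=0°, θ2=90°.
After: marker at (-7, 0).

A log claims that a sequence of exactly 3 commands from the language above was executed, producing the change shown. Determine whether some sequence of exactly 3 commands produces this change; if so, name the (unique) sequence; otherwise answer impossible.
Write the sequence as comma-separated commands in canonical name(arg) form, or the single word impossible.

rotate(2, 90), rotate(2, 90), rotate(2, 90)

t0: config: θ0=180°, θ1=0°, θ2=90°
t=1 rotate(2, 90) ⇒ config: θ0=180°, θ1=0°, θ2=180°
t=2 rotate(2, 90) ⇒ config: θ0=180°, θ1=0°, θ2=270°
t=3 rotate(2, 90) ⇒ config: θ0=180°, θ1=0°, θ2=0°
no rival 3-sequence matches.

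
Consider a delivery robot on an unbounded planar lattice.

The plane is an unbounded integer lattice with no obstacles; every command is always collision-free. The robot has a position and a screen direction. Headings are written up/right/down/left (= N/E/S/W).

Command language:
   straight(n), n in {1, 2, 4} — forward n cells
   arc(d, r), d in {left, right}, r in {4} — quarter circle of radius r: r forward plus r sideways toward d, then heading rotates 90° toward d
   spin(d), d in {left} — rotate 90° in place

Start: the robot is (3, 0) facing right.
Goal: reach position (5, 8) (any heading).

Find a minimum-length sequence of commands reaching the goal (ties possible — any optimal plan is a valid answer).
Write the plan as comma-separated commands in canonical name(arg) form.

start: (3, 0) facing right
[1] after straight(2): (5, 0) facing right
[2] after arc(left, 4): (9, 4) facing up
[3] after arc(left, 4): (5, 8) facing left
nothing shorter than 3 reaches the goal.

straight(2), arc(left, 4), arc(left, 4)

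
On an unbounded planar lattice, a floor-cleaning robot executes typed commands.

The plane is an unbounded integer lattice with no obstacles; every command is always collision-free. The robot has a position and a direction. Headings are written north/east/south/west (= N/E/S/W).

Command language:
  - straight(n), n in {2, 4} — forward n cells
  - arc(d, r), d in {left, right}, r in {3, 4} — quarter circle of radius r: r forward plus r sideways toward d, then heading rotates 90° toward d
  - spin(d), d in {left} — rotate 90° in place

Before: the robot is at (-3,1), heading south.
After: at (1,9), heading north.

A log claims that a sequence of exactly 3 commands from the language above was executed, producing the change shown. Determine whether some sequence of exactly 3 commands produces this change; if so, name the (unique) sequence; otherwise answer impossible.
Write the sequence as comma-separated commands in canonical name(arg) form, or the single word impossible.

key: position moved to (1,9) AND the heading swung to N — translation plus rotation needed
initial: at (-3,1), heading south
1. spin(left) → at (-3,1), heading east
2. arc(left, 4) → at (1,5), heading north
3. straight(4) → at (1,9), heading north
no other 3-command option fits: unique.

spin(left), arc(left, 4), straight(4)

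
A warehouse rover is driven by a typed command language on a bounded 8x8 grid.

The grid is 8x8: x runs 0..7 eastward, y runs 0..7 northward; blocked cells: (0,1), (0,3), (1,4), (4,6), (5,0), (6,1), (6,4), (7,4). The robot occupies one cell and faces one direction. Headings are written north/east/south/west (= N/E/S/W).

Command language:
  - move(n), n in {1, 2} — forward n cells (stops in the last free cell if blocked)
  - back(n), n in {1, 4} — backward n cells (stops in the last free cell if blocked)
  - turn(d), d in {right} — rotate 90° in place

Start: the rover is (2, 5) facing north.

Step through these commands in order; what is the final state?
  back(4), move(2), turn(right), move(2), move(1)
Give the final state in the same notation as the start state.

(5, 3) facing east

initial: (2, 5) facing north
1. back(4) → (2, 1) facing north
2. move(2) → (2, 3) facing north
3. turn(right) → (2, 3) facing east
4. move(2) → (4, 3) facing east
5. move(1) → (5, 3) facing east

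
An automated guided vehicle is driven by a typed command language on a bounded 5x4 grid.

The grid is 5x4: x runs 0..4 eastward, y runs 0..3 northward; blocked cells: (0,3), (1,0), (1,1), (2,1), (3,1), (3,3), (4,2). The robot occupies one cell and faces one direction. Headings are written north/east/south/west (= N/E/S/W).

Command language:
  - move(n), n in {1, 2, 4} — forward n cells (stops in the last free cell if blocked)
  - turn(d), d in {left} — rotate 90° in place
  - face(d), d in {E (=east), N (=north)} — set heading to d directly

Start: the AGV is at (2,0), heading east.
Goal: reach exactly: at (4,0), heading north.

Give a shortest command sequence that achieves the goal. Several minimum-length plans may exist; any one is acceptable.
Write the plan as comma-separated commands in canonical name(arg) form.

move(4), face(N)

initial: at (2,0), heading east
[1] after move(4): at (4,0), heading east
[2] after face(N): at (4,0), heading north
shorter routes all fall short; 2 is best.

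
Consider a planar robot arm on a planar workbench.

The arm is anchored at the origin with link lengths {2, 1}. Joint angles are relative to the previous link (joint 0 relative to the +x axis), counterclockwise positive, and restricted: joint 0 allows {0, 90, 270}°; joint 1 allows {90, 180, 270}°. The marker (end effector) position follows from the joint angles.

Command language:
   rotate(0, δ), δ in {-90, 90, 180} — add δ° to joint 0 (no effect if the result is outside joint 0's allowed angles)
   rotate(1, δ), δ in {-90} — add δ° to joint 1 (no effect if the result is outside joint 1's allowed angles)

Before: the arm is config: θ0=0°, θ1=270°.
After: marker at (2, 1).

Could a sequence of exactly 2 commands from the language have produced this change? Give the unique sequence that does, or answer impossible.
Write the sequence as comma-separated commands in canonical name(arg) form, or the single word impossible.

begin: config: θ0=0°, θ1=270°
t=1 rotate(1, -90) ⇒ config: θ0=0°, θ1=180°
t=2 rotate(1, -90) ⇒ config: θ0=0°, θ1=90°
no rival 2-sequence matches.

rotate(1, -90), rotate(1, -90)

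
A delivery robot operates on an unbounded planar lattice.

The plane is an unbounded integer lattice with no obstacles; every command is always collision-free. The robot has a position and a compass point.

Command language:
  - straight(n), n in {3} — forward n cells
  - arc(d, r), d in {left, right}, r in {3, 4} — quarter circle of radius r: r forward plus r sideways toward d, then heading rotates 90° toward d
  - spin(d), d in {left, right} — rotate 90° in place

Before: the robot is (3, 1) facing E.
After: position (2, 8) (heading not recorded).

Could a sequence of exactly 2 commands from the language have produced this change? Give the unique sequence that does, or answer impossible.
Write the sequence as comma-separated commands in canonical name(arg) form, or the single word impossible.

key: order matters: swapping arc(left, 3) and arc(left, 4) lands elsewhere
begin: (3, 1) facing E
1. arc(left, 3) → (6, 4) facing N
2. arc(left, 4) → (2, 8) facing W
all 49 alternatives checked — unique.

arc(left, 3), arc(left, 4)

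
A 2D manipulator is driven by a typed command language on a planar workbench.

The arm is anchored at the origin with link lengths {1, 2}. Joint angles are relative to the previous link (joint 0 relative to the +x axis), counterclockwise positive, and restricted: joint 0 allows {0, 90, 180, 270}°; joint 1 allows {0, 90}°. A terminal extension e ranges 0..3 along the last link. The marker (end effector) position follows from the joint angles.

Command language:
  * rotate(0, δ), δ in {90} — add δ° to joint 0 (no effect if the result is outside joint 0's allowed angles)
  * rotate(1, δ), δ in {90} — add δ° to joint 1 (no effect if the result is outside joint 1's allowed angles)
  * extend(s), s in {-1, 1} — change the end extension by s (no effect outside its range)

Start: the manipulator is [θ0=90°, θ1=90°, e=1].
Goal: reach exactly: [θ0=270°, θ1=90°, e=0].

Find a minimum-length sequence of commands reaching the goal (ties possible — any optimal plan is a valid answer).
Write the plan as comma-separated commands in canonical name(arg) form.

initial: [θ0=90°, θ1=90°, e=1]
[1] after extend(-1): [θ0=90°, θ1=90°, e=0]
[2] after rotate(0, 90): [θ0=180°, θ1=90°, e=0]
[3] after rotate(0, 90): [θ0=270°, θ1=90°, e=0]
no 2-step plan works, so 3 is optimal.

extend(-1), rotate(0, 90), rotate(0, 90)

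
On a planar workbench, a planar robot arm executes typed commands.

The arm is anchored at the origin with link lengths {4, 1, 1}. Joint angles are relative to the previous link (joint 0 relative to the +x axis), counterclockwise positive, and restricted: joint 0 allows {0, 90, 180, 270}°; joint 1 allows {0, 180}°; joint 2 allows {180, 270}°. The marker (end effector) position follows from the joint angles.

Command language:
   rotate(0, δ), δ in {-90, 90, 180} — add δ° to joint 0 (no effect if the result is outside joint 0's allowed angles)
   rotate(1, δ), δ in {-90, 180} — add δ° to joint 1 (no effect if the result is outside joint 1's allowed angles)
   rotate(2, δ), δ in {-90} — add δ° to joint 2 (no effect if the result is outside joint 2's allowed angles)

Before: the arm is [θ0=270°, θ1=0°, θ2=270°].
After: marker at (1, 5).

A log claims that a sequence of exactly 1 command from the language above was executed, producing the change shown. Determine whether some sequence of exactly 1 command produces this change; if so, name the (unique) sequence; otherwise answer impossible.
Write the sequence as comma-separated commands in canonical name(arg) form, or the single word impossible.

from: [θ0=270°, θ1=0°, θ2=270°]
[1] after rotate(0, 180): [θ0=90°, θ1=0°, θ2=270°]
no rival 1-sequence matches.

rotate(0, 180)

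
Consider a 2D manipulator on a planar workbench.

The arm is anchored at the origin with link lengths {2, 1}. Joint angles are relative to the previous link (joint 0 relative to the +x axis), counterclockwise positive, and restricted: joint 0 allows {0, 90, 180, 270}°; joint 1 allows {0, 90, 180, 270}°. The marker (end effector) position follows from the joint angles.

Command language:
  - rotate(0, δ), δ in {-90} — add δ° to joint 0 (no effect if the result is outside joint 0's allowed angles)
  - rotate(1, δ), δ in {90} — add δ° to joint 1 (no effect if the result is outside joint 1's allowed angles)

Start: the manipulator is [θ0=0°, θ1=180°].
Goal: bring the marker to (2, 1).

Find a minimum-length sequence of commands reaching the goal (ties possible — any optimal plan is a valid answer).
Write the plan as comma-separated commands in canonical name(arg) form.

rotate(1, 90), rotate(1, 90), rotate(1, 90)

from: [θ0=0°, θ1=180°]
1. rotate(1, 90) → [θ0=0°, θ1=270°]
2. rotate(1, 90) → [θ0=0°, θ1=0°]
3. rotate(1, 90) → [θ0=0°, θ1=90°]
nothing shorter than 3 reaches the goal.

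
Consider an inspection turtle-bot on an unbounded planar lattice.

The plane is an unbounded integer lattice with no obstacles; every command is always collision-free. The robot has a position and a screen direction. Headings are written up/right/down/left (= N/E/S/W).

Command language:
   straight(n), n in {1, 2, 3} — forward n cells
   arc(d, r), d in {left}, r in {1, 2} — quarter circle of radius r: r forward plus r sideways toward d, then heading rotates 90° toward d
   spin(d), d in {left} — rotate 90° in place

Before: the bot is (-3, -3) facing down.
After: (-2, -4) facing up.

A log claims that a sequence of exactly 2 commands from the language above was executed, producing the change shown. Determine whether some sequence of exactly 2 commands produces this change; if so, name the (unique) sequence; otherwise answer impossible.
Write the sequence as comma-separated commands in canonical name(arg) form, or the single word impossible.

key: running spin(left) before arc(left, 1) would end elsewhere — order is forced
begin: (-3, -3) facing down
1. arc(left, 1) → (-2, -4) facing right
2. spin(left) → (-2, -4) facing up
no other 2-command option fits: unique.

arc(left, 1), spin(left)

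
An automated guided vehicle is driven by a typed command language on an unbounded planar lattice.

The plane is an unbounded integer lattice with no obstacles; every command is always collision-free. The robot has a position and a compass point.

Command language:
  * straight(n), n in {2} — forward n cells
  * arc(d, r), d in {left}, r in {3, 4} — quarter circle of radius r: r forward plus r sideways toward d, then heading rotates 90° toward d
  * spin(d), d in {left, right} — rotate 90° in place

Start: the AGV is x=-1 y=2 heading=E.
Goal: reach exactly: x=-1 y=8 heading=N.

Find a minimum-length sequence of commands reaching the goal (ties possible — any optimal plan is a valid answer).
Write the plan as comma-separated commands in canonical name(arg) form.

from: x=-1 y=2 heading=E
[1] after arc(left, 3): x=2 y=5 heading=N
[2] after arc(left, 3): x=-1 y=8 heading=W
[3] after spin(right): x=-1 y=8 heading=N
nothing shorter than 3 reaches the goal.

arc(left, 3), arc(left, 3), spin(right)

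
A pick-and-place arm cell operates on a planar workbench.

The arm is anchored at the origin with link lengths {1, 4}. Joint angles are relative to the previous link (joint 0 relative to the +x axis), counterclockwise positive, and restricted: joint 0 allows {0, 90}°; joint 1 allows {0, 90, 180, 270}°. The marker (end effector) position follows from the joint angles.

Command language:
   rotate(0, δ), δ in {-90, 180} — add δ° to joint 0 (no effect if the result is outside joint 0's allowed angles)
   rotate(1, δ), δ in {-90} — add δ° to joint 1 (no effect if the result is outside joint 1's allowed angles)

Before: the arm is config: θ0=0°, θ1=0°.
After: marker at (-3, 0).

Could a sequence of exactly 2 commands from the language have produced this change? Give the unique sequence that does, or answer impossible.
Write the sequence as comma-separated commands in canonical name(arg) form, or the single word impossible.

initial: config: θ0=0°, θ1=0°
1. rotate(1, -90) → config: θ0=0°, θ1=270°
2. rotate(1, -90) → config: θ0=0°, θ1=180°
no rival 2-sequence matches.

rotate(1, -90), rotate(1, -90)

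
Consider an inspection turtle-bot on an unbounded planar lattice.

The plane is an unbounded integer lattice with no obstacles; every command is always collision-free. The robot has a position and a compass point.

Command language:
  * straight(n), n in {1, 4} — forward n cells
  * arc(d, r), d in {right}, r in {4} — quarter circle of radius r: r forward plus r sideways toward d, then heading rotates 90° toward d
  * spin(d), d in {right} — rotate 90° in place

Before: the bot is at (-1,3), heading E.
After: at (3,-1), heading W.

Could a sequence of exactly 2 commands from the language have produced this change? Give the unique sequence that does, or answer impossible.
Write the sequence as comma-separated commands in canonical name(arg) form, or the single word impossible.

key: running spin(right) before arc(right, 4) would end elsewhere — order is forced
start: at (-1,3), heading E
1. arc(right, 4) → at (3,-1), heading S
2. spin(right) → at (3,-1), heading W
all 16 alternatives checked — unique.

arc(right, 4), spin(right)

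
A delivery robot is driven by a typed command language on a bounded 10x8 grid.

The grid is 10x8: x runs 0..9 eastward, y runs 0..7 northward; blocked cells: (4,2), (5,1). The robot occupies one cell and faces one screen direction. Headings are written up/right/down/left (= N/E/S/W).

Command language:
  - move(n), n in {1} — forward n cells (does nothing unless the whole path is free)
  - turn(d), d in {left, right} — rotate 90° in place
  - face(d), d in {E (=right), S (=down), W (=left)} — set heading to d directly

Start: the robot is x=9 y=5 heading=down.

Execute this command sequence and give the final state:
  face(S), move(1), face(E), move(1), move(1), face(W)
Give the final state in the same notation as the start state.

x=9 y=4 heading=left

t0: x=9 y=5 heading=down
step 1 (face(S)): x=9 y=5 heading=down
step 2 (move(1)): x=9 y=4 heading=down
step 3 (face(E)): x=9 y=4 heading=right
step 4 (move(1)): x=9 y=4 heading=right
step 5 (move(1)): x=9 y=4 heading=right
step 6 (face(W)): x=9 y=4 heading=left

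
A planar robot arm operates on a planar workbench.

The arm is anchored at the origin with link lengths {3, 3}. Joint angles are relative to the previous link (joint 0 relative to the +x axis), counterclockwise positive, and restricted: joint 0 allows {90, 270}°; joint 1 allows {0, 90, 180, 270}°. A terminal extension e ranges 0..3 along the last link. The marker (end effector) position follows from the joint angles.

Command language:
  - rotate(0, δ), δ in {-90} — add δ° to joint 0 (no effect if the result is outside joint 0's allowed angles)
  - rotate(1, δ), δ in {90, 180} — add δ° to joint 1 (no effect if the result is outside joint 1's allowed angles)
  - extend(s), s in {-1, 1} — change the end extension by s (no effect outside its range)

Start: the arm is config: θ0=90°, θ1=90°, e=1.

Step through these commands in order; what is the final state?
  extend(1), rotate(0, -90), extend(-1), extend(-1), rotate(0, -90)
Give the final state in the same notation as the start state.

start: config: θ0=90°, θ1=90°, e=1
[1] after extend(1): config: θ0=90°, θ1=90°, e=2
[2] after rotate(0, -90): config: θ0=90°, θ1=90°, e=2
[3] after extend(-1): config: θ0=90°, θ1=90°, e=1
[4] after extend(-1): config: θ0=90°, θ1=90°, e=0
[5] after rotate(0, -90): config: θ0=90°, θ1=90°, e=0

config: θ0=90°, θ1=90°, e=0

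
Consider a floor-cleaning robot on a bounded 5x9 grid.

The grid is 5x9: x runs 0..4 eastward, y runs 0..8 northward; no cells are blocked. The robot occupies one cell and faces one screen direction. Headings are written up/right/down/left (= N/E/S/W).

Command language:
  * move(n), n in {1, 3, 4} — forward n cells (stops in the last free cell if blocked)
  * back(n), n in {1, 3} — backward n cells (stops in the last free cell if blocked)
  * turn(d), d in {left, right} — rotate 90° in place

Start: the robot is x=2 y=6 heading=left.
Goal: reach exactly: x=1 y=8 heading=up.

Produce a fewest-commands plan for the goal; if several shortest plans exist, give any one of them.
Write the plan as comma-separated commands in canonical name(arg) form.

move(1), turn(right), move(4)

start: x=2 y=6 heading=left
1. move(1) → x=1 y=6 heading=left
2. turn(right) → x=1 y=6 heading=up
3. move(4) → x=1 y=8 heading=up
nothing shorter than 3 reaches the goal.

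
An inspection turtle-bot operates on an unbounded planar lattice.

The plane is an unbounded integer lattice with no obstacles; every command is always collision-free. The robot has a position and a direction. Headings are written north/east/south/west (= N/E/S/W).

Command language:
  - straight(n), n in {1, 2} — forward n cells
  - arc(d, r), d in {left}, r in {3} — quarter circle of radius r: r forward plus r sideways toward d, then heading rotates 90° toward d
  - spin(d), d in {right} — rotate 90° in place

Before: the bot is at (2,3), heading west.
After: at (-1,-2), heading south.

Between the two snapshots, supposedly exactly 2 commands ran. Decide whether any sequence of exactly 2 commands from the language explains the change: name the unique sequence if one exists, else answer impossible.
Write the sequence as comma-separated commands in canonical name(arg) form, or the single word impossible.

key: order matters: swapping arc(left, 3) and straight(2) lands elsewhere
initial: at (2,3), heading west
t=1 arc(left, 3) ⇒ at (-1,0), heading south
t=2 straight(2) ⇒ at (-1,-2), heading south
no other 2-command option fits: unique.

arc(left, 3), straight(2)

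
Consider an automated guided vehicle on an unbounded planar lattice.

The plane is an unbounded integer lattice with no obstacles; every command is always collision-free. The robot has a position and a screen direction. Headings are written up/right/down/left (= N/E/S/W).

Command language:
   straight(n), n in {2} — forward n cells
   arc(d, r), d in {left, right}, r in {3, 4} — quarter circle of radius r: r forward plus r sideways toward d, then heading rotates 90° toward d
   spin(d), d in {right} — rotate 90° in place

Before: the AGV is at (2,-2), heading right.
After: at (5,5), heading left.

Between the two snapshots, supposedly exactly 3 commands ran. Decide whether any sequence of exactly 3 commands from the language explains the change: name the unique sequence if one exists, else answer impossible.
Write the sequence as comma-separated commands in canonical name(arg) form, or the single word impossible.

straight(2), arc(left, 4), arc(left, 3)

key: position moved to (5,5) AND the heading swung to W — translation plus rotation needed
from: at (2,-2), heading right
t=1 straight(2) ⇒ at (4,-2), heading right
t=2 arc(left, 4) ⇒ at (8,2), heading up
t=3 arc(left, 3) ⇒ at (5,5), heading left
no other 3-command option fits: unique.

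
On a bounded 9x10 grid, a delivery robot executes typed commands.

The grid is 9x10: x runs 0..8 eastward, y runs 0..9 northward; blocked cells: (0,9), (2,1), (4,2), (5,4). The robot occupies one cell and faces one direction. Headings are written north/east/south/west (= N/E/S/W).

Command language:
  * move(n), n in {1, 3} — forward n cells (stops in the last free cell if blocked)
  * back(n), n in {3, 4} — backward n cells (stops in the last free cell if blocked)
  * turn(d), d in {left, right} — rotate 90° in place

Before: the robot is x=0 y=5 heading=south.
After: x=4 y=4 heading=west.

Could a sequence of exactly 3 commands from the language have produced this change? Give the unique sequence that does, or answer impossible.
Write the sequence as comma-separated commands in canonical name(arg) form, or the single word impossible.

key: position moved to (4,4) AND the heading swung to W — translation plus rotation needed
start: x=0 y=5 heading=south
1. move(1) → x=0 y=4 heading=south
2. turn(right) → x=0 y=4 heading=west
3. back(4) → x=4 y=4 heading=west
uniquely the one of 216 3-step routes that fits.

move(1), turn(right), back(4)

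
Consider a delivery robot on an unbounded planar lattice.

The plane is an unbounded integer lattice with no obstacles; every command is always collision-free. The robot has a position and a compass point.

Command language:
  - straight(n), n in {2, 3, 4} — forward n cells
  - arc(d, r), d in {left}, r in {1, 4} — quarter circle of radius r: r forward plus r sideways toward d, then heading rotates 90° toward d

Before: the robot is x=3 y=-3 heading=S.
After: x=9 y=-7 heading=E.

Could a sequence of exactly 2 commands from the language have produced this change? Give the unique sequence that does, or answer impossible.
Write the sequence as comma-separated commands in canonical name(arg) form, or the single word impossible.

arc(left, 4), straight(2)

key: running straight(2) before arc(left, 4) would end elsewhere — order is forced
t0: x=3 y=-3 heading=S
[1] after arc(left, 4): x=7 y=-7 heading=E
[2] after straight(2): x=9 y=-7 heading=E
uniquely the one of 25 2-step routes that fits.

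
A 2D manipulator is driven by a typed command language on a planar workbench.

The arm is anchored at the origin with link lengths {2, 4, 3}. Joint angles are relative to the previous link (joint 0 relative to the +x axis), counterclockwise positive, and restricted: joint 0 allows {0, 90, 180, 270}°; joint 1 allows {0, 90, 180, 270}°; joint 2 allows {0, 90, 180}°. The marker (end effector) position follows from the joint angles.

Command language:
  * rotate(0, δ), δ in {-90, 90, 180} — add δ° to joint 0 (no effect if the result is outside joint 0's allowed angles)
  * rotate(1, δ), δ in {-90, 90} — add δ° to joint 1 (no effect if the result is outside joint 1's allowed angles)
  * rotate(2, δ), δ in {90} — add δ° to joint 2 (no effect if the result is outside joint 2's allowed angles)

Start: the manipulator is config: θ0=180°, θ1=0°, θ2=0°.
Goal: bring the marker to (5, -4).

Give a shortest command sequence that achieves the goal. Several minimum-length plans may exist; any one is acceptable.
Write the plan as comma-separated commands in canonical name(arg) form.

rotate(0, 180), rotate(1, -90), rotate(2, 90)

t0: config: θ0=180°, θ1=0°, θ2=0°
t=1 rotate(0, 180) ⇒ config: θ0=0°, θ1=0°, θ2=0°
t=2 rotate(1, -90) ⇒ config: θ0=0°, θ1=270°, θ2=0°
t=3 rotate(2, 90) ⇒ config: θ0=0°, θ1=270°, θ2=90°
shorter routes all fall short; 3 is best.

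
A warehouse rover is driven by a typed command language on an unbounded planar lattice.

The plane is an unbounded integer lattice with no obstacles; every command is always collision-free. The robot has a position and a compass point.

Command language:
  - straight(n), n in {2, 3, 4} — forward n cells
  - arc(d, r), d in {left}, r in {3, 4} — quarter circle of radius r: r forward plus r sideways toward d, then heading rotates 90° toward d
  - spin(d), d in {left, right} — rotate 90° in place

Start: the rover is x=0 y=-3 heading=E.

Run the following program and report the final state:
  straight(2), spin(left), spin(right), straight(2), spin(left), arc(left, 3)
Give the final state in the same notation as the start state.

t0: x=0 y=-3 heading=E
1. straight(2) → x=2 y=-3 heading=E
2. spin(left) → x=2 y=-3 heading=N
3. spin(right) → x=2 y=-3 heading=E
4. straight(2) → x=4 y=-3 heading=E
5. spin(left) → x=4 y=-3 heading=N
6. arc(left, 3) → x=1 y=0 heading=W

x=1 y=0 heading=W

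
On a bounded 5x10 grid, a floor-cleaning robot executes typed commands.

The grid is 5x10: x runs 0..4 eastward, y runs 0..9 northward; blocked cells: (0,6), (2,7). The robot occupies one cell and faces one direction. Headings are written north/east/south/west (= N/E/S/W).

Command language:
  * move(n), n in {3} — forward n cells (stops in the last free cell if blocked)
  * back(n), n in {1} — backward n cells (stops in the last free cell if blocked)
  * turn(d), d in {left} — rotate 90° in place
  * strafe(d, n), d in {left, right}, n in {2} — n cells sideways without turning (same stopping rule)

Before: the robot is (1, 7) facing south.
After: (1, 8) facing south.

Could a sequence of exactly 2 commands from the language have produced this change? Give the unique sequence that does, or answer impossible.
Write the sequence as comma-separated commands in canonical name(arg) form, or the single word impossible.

strafe(left, 2), back(1)

key: strafe(left, 2) is stopped early by the blocked cell at (2,7)
initial: (1, 7) facing south
[1] after strafe(left, 2): (1, 7) facing south
[2] after back(1): (1, 8) facing south
no rival 2-sequence matches.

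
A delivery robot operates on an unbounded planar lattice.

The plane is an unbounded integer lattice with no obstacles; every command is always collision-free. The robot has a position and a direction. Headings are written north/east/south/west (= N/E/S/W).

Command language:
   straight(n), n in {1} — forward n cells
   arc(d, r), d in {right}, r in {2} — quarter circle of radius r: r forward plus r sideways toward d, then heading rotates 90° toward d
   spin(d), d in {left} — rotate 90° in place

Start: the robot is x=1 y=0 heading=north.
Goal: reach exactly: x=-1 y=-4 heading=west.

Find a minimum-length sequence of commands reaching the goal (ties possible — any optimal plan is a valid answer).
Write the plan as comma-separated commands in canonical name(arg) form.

start: x=1 y=0 heading=north
1. spin(left) → x=1 y=0 heading=west
2. spin(left) → x=1 y=0 heading=south
3. straight(1) → x=1 y=-1 heading=south
4. straight(1) → x=1 y=-2 heading=south
5. arc(right, 2) → x=-1 y=-4 heading=west
shorter routes all fall short; 5 is best.

spin(left), spin(left), straight(1), straight(1), arc(right, 2)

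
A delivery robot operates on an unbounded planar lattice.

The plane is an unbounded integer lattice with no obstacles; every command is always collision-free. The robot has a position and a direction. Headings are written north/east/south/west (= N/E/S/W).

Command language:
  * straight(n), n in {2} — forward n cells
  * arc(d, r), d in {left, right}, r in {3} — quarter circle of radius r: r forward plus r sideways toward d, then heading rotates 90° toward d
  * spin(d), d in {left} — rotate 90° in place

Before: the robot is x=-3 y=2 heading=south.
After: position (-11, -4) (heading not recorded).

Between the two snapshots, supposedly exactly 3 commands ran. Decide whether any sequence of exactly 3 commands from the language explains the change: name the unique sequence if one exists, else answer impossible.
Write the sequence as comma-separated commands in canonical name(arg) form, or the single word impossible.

key: running arc(left, 3) before arc(right, 3) would end elsewhere — order is forced
initial: x=-3 y=2 heading=south
step 1 (arc(right, 3)): x=-6 y=-1 heading=west
step 2 (straight(2)): x=-8 y=-1 heading=west
step 3 (arc(left, 3)): x=-11 y=-4 heading=south
uniquely the one of 64 3-step routes that fits.

arc(right, 3), straight(2), arc(left, 3)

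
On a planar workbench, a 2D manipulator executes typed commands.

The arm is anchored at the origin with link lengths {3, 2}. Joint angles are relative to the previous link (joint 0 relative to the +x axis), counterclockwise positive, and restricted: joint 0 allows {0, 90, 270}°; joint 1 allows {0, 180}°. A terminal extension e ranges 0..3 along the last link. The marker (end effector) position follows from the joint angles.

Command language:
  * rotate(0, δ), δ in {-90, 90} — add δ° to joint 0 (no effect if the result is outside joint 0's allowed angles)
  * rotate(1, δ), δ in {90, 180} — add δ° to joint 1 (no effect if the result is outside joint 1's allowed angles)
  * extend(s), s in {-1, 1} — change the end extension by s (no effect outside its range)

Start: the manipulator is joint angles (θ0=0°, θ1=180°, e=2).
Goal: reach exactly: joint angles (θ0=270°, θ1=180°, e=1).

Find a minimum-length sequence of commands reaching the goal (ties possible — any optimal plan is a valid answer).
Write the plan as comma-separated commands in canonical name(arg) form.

extend(-1), rotate(0, -90)

t0: joint angles (θ0=0°, θ1=180°, e=2)
t=1 extend(-1) ⇒ joint angles (θ0=0°, θ1=180°, e=1)
t=2 rotate(0, -90) ⇒ joint angles (θ0=270°, θ1=180°, e=1)
nothing shorter than 2 reaches the goal.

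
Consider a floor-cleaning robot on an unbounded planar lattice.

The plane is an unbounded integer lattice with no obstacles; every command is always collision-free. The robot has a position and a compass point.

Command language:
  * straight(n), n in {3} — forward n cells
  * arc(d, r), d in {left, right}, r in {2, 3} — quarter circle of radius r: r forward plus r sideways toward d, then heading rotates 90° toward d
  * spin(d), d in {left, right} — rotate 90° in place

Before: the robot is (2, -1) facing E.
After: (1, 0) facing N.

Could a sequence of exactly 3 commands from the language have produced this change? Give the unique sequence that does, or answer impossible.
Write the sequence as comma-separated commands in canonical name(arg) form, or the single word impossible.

key: running arc(right, 3) before arc(right, 2) would end elsewhere — order is forced
start: (2, -1) facing E
t=1 arc(right, 2) ⇒ (4, -3) facing S
t=2 spin(right) ⇒ (4, -3) facing W
t=3 arc(right, 3) ⇒ (1, 0) facing N
no rival 3-sequence matches.

arc(right, 2), spin(right), arc(right, 3)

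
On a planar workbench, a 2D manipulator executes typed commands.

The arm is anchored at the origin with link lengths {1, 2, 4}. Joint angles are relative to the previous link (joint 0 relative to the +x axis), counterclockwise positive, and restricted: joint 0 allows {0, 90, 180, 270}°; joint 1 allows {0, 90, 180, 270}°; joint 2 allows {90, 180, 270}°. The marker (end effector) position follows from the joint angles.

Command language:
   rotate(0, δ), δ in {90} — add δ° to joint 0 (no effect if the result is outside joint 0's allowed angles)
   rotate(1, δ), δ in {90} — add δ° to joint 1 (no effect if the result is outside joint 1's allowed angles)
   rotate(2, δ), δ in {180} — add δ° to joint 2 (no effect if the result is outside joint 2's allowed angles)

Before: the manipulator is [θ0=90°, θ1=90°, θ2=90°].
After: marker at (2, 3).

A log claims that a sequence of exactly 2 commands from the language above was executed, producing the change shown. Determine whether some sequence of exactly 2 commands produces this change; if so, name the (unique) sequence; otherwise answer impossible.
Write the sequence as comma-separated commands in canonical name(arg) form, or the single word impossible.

begin: [θ0=90°, θ1=90°, θ2=90°]
[1] after rotate(0, 90): [θ0=180°, θ1=90°, θ2=90°]
[2] after rotate(0, 90): [θ0=270°, θ1=90°, θ2=90°]
no other 2-command option fits: unique.

rotate(0, 90), rotate(0, 90)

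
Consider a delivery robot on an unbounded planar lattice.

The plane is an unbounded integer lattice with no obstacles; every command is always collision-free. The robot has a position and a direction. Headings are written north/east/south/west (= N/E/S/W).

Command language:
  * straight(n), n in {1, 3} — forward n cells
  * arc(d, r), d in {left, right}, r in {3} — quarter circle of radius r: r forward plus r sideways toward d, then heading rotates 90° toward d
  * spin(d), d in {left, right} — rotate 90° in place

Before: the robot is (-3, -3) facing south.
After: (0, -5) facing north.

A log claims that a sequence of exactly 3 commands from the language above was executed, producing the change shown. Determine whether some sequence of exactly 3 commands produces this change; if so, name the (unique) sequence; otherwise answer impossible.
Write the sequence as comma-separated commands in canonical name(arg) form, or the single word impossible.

arc(left, 3), spin(left), straight(1)

key: running straight(1) before arc(left, 3) would end elsewhere — order is forced
start: (-3, -3) facing south
step 1 (arc(left, 3)): (0, -6) facing east
step 2 (spin(left)): (0, -6) facing north
step 3 (straight(1)): (0, -5) facing north
all 216 alternatives checked — unique.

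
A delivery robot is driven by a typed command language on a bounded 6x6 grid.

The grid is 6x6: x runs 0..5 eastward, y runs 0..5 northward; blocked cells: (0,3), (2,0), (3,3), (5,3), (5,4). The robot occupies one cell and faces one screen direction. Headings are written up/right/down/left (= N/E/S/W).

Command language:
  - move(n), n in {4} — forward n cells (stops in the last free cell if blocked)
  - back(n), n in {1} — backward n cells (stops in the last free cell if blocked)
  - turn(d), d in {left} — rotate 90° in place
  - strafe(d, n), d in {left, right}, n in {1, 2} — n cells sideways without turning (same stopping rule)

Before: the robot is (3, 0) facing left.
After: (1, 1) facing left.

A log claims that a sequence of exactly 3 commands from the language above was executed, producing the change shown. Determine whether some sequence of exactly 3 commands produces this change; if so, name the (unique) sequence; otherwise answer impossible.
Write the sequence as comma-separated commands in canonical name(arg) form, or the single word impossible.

key: running back(1) before strafe(right, 1) would end elsewhere — order is forced
t0: (3, 0) facing left
1. strafe(right, 1) → (3, 1) facing left
2. move(4) → (0, 1) facing left
3. back(1) → (1, 1) facing left
uniquely the one of 343 3-step routes that fits.

strafe(right, 1), move(4), back(1)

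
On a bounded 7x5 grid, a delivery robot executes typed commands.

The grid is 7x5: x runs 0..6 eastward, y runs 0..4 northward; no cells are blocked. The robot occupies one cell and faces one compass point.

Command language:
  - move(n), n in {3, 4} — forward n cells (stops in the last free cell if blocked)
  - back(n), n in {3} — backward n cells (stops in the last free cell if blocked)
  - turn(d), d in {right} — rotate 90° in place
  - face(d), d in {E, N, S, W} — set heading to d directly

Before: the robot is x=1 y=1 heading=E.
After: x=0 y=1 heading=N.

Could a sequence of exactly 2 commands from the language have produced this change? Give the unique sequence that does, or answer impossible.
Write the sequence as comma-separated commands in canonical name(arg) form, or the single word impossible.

back(3), face(N)

key: cell and facing (now N) both changed — the 2 commands mix motion and turning
initial: x=1 y=1 heading=E
[1] after back(3): x=0 y=1 heading=E
[2] after face(N): x=0 y=1 heading=N
no other 2-command option fits: unique.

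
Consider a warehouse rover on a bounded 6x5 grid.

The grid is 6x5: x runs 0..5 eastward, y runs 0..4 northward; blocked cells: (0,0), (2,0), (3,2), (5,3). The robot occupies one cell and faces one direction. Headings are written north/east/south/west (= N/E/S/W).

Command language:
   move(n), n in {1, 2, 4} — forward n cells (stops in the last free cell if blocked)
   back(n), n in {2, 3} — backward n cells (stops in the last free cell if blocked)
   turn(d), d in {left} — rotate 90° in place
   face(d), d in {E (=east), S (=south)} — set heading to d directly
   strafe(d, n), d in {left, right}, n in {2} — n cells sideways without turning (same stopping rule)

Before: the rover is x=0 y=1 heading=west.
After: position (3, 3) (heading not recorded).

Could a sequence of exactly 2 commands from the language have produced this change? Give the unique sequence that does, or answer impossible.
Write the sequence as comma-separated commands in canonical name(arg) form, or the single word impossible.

strafe(right, 2), back(3)

key: running back(3) before strafe(right, 2) would end elsewhere — order is forced
initial: x=0 y=1 heading=west
1. strafe(right, 2) → x=0 y=3 heading=west
2. back(3) → x=3 y=3 heading=west
uniquely the one of 100 2-step routes that fits.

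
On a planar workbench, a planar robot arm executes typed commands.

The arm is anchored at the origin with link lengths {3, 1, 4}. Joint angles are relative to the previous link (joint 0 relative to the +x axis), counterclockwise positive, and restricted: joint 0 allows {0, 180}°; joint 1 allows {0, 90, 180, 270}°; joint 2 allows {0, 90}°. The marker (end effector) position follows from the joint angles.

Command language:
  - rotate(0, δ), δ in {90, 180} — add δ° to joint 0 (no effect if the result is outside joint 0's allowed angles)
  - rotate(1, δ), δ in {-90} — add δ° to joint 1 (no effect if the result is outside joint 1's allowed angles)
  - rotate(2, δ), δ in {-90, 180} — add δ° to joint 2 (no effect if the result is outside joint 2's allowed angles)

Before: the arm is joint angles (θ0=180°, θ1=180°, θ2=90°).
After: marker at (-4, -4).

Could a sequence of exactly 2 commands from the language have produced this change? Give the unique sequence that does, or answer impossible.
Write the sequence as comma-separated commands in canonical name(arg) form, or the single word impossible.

start: joint angles (θ0=180°, θ1=180°, θ2=90°)
[1] after rotate(1, -90): joint angles (θ0=180°, θ1=90°, θ2=90°)
[2] after rotate(1, -90): joint angles (θ0=180°, θ1=0°, θ2=90°)
no rival 2-sequence matches.

rotate(1, -90), rotate(1, -90)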